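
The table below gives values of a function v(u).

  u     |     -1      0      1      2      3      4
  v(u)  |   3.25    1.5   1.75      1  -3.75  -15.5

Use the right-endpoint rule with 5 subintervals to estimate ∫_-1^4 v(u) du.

-15

Δu = 1.
Sum = 1·[1.5 + 1.75 + 1 + (-3.75) + (-15.5)] = -15.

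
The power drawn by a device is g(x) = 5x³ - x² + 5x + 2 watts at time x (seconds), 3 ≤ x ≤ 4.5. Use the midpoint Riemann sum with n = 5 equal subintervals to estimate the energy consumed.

420.4565625

Δx = (4.5 − 3)/5 = 0.3.
Midpoints: 3.15, 3.45, 3.75, 4.05, 4.35.
g(3.15) = 164.106875, g(3.45) = 212.665625, g(3.75) = 270.359375, g(4.05) = 337.998125, g(4.35) = 416.391875.
Sum = Δx · [g(3.15) + g(3.45) + g(3.75) + g(4.05) + g(4.35)].
Sum = 420.4565625.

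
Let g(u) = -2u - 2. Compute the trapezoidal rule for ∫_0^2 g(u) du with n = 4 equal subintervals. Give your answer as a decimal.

-8

Δu = (2 − 0)/4 = 0.5.
g(0) = -2, g(0.5) = -3, g(1) = -4, g(1.5) = -5, g(2) = -6.
T_4 = (Δu/2)·[g(u_0) + 2g(u_1) + 2g(u_2) + 2g(u_3) + g(u_4)].
Sum = -8.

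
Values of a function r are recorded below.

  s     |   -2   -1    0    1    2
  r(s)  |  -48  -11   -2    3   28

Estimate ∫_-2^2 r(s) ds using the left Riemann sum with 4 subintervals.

Δs = 1.
Sum = 1·[(-48) + (-11) + (-2) + 3] = -58.

-58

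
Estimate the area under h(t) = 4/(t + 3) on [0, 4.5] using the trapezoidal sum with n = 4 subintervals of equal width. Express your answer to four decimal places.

Δt = (4.5 − 0)/4 = 1.125.
h(0) = 4/3, h(1.125) = 32/33, h(2.25) = 16/21, h(3.375) = 32/51, h(4.5) = 8/15.
T_4 = (Δt/2)·[h(t_0) + 2h(t_1) + 2h(t_2) + 2h(t_3) + h(t_4)].
Sum ≈ 3.7039.

3.7039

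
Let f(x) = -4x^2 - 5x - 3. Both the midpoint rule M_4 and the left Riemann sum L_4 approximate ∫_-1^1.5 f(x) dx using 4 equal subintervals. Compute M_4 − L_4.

-4.4921875

M_4 = -16.1328125.
L_4 = -11.640625.
M_4 − L_4 = -4.4921875.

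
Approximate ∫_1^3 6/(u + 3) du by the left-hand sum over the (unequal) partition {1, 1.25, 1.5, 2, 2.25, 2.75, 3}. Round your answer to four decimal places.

2.5269

Subinterval widths: 0.25, 0.25, 0.5, 0.25, 0.5, 0.25.
Left endpoints: 1, 1.25, 1.5, 2, 2.25, 2.75.
f(1) = 1.5, f(1.25) = 24/17, f(1.5) = 4/3, f(2) = 1.2, f(2.25) = 8/7, f(2.75) = 24/23.
Sum = Σ Δu_i · f(u_i).
Sum ≈ 2.5269.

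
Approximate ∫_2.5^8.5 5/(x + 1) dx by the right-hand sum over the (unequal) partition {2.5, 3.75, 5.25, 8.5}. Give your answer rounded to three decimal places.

4.226

Subinterval widths: 1.25, 1.5, 3.25.
Right endpoints: 3.75, 5.25, 8.5.
f(3.75) = 20/19, f(5.25) = 0.8, f(8.5) = 10/19.
Sum = Σ Δx_i · f(x_i).
Sum ≈ 4.226.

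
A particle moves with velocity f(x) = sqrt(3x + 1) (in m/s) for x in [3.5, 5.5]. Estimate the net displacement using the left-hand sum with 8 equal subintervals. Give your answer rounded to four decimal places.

7.5026

Δx = (5.5 − 3.5)/8 = 0.25.
Left endpoints: 3.5, 3.75, 4, 4.25, 4.5, 4.75, 5, 5.25.
f(3.5) ≈ 3.3912, f(3.75) ≈ 3.5000, f(4) ≈ 3.6056, f(4.25) ≈ 3.7081, f(4.5) ≈ 3.8079, f(4.75) ≈ 3.9051, f(5) ≈ 4.0000, f(5.25) ≈ 4.0927.
Sum = Δx · [f(3.5) + f(3.75) + f(4) + ...].
Sum ≈ 7.5026.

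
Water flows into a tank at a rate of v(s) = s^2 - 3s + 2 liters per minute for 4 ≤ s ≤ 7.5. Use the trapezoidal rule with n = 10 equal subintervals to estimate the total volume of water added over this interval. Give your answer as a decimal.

Δs = (7.5 − 4)/10 = 0.35.
v(4) = 6, v(4.35) = 7.8725, v(4.7) = 9.99, v(5.05) = 12.3525, v(5.4) = 14.96, v(5.75) = 17.8125, v(6.1) = 20.91, v(6.45) = 24.2525, v(6.8) = 27.84, v(7.15) = 31.6725, v(7.5) = 35.75.
T_10 = (Δs/2)·[v(s_0) + 2v(s_1) + ... + 2v(s_{9}) + v(s_10)].
Sum = 65.988125.

65.988125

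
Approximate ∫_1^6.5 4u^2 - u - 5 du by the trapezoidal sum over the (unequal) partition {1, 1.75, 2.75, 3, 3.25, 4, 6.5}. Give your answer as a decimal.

Subinterval widths: 0.75, 1, 0.25, 0.25, 0.75, 2.5.
f(1) = -2, f(1.75) = 5.5, f(2.75) = 22.5, f(3) = 28, f(3.25) = 34, f(4) = 55, f(6.5) = 157.5.
On each subinterval the trapezoid contributes (Δu_i/2)·[f(u_{i-1}) + f(u_i)].
Sum = 328.375.

328.375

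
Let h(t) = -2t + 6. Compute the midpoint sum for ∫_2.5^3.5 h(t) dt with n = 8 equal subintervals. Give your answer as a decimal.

0

Δt = (3.5 − 2.5)/8 = 0.125.
Midpoints: 2.5625, 2.6875, 2.8125, 2.9375, 3.0625, 3.1875, 3.3125, 3.4375.
h(2.5625) = 0.875, h(2.6875) = 0.625, h(2.8125) = 0.375, h(2.9375) = 0.125, h(3.0625) = -0.125, h(3.1875) = -0.375, h(3.3125) = -0.625, h(3.4375) = -0.875.
Sum = Δt · [h(2.5625) + h(2.6875) + h(2.8125) + ...].
Sum = 0.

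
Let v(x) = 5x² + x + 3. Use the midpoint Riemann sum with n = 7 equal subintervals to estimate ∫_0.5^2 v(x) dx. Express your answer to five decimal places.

Δx = (2 − 0.5)/7 = 3/14.
Midpoints: 17/28, 23/28, 29/28, 1.25, 41/28, 47/28, 53/28.
v(17/28) = 4273/784, v(23/28) = 5641/784, v(29/28) = 7369/784, v(1.25) = 12.0625, v(41/28) = 11905/784, v(47/28) = 14713/784, v(53/28) = 17881/784.
Sum = Δx · [v(17/28) + v(23/28) + v(29/28) + ...].
Sum ≈ 19.47130.

19.47130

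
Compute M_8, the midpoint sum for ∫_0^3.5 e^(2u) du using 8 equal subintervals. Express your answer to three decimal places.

Δu = (3.5 − 0)/8 = 0.4375.
Midpoints: 0.21875, 0.65625, 1.09375, 1.53125, 1.96875, 2.40625, 2.84375, 3.28125.
f(0.21875) ≈ 1.549, f(0.65625) ≈ 3.715, f(1.09375) ≈ 8.913, f(1.53125) ≈ 21.381, f(1.96875) ≈ 51.290, f(2.40625) ≈ 123.039, f(2.84375) ≈ 295.155, f(3.28125) ≈ 708.040.
Sum = Δu · [f(0.21875) + f(0.65625) + f(1.09375) + ...].
Sum ≈ 530.723.

530.723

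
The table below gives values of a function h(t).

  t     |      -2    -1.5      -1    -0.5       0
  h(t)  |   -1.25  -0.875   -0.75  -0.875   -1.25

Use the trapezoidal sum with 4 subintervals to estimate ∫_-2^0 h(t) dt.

Δt = 0.5.
T_4 = (0.5/2)·[(-1.25) + 2·(-0.875) + 2·(-0.75) + 2·(-0.875) + (-1.25)] = -1.875.

-1.875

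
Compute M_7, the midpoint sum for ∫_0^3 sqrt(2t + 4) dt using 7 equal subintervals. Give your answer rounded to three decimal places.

Δt = (3 − 0)/7 = 3/7.
Midpoints: 3/14, 9/14, 15/14, 1.5, 27/14, 33/14, 39/14.
f(3/14) ≈ 2.104, f(9/14) ≈ 2.299, f(15/14) ≈ 2.478, f(1.5) ≈ 2.646, f(27/14) ≈ 2.803, f(33/14) ≈ 2.952, f(39/14) ≈ 3.094.
Sum = Δt · [f(3/14) + f(9/14) + f(15/14) + ...].
Sum ≈ 7.876.

7.876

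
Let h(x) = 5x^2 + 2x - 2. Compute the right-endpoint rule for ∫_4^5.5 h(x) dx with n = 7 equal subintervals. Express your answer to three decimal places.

Δx = (5.5 − 4)/7 = 3/14.
Right endpoints: 59/14, 31/7, 65/14, 34/7, 71/14, 37/7, 5.5.
h(59/14) = 18665/196, h(31/7) = 5141/49, h(65/14) = 22553/196, h(34/7) = 6158/49, h(71/14) = 26801/196, h(37/7) = 7265/49, h(5.5) = 160.25.
Sum = Δx · [h(59/14) + h(31/7) + h(65/14) + ...].
Sum ≈ 189.888.

189.888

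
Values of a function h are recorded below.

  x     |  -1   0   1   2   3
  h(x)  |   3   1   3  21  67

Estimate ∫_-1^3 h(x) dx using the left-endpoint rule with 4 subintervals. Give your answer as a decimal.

Δx = 1.
Sum = 1·[3 + 1 + 3 + 21] = 28.

28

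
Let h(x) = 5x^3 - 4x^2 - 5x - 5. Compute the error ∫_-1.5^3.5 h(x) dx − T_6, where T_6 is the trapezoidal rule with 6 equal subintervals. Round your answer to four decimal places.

-6.3657

Exact integral: ∫_-1.5^3.5 h(x) dx ≈ 69.583333.
T_6 ≈ 75.949074.
Error ≈ 69.583333 − 75.949074 ≈ -6.3657.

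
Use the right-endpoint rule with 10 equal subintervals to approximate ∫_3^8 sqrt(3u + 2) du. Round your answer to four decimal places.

Δu = (8 − 3)/10 = 0.5.
Right endpoints: 3.5, 4, 4.5, 5, 5.5, 6, 6.5, 7, 7.5, 8.
f(3.5) ≈ 3.5355, f(4) ≈ 3.7417, f(4.5) ≈ 3.9370, f(5) ≈ 4.1231, f(5.5) ≈ 4.3012, f(6) ≈ 4.4721, f(6.5) ≈ 4.6368, f(7) ≈ 4.7958, f(7.5) ≈ 4.9497, f(8) ≈ 5.0990.
Sum = Δu · [f(3.5) + f(4) + f(4.5) + ...].
Sum ≈ 21.7960.

21.7960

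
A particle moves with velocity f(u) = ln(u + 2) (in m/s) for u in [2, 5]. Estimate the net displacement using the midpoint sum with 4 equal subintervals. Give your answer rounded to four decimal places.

Δu = (5 − 2)/4 = 0.75.
Midpoints: 2.375, 3.125, 3.875, 4.625.
f(2.375) ≈ 1.4759, f(3.125) ≈ 1.6341, f(3.875) ≈ 1.7707, f(4.625) ≈ 1.8909.
Sum = Δu · [f(2.375) + f(3.125) + f(3.875) + f(4.625)].
Sum ≈ 5.0787.

5.0787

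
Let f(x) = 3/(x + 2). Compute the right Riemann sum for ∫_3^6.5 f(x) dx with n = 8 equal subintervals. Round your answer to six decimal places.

Δx = (6.5 − 3)/8 = 0.4375.
Right endpoints: 3.4375, 3.875, 4.3125, 4.75, 5.1875, 5.625, 6.0625, 6.5.
f(3.4375) = 16/29, f(3.875) = 24/47, f(4.3125) = 48/101, f(4.75) = 4/9, f(5.1875) = 48/115, f(5.625) = 24/61, f(6.0625) = 16/43, f(6.5) = 6/17.
Sum = Δx · [f(3.4375) + f(3.875) + f(4.3125) + ...].
Sum ≈ 1.539091.

1.539091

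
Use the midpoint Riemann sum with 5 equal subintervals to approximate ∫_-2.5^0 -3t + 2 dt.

14.375

Δt = (0 − (-2.5))/5 = 0.5.
Midpoints: -2.25, -1.75, -1.25, -0.75, -0.25.
f(-2.25) = 8.75, f(-1.75) = 7.25, f(-1.25) = 5.75, f(-0.75) = 4.25, f(-0.25) = 2.75.
Sum = Δt · [f(-2.25) + f(-1.75) + f(-1.25) + f(-0.75) + f(-0.25)].
Sum = 14.375.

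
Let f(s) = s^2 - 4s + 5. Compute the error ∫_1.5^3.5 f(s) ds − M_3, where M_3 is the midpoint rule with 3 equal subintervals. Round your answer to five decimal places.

0.07407

Exact integral: ∫_1.5^3.5 f(s) ds ≈ 3.1666667.
M_3 ≈ 3.0925926.
Error ≈ 3.1666667 − 3.0925926 ≈ 0.07407.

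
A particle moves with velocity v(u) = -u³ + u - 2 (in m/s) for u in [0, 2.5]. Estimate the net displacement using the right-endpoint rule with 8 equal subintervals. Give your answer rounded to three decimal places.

-13.844

Δu = (2.5 − 0)/8 = 0.3125.
Right endpoints: 0.3125, 0.625, 0.9375, 1.25, 1.5625, 1.875, 2.1875, 2.5.
v(0.3125) = -7037/4096, v(0.625) = -829/512, v(0.9375) = -7727/4096, v(1.25) = -2.703125, v(1.5625) = -17417/4096, v(1.875) = -3439/512, v(2.1875) = -42107/4096, v(2.5) = -15.125.
Sum = Δu · [v(0.3125) + v(0.625) + v(0.9375) + ...].
Sum ≈ -13.844.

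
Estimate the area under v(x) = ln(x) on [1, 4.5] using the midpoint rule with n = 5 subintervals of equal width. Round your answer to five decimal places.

3.28372

Δx = (4.5 − 1)/5 = 0.7.
Midpoints: 1.35, 2.05, 2.75, 3.45, 4.15.
v(1.35) ≈ 0.30010, v(2.05) ≈ 0.71784, v(2.75) ≈ 1.01160, v(3.45) ≈ 1.23837, v(4.15) ≈ 1.42311.
Sum = Δx · [v(1.35) + v(2.05) + v(2.75) + v(3.45) + v(4.15)].
Sum ≈ 3.28372.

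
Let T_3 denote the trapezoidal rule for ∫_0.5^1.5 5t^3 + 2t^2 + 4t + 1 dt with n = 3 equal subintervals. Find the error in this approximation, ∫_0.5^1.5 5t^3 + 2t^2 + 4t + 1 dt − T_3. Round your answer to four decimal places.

Exact integral: ∫_0.5^1.5 f(t) dt ≈ 13.416667.
T_3 ≈ 13.731481.
Error ≈ 13.416667 − 13.731481 ≈ -0.3148.

-0.3148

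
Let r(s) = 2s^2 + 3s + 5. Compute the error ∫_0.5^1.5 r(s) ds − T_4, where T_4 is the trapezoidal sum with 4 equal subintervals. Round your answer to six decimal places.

-0.020833

Exact integral: ∫_0.5^1.5 r(s) ds ≈ 10.16666667.
T_4 = 10.1875.
Error ≈ 10.16666667 − 10.1875 ≈ -0.020833.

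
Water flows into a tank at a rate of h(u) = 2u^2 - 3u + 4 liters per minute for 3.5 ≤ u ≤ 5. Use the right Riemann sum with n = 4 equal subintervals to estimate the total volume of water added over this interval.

Δu = (5 − 3.5)/4 = 0.375.
Right endpoints: 3.875, 4.25, 4.625, 5.
h(3.875) = 22.40625, h(4.25) = 27.375, h(4.625) = 32.90625, h(5) = 39.
Sum = Δu · [h(3.875) + h(4.25) + h(4.625) + h(5)].
Sum = 45.6328125.

45.6328125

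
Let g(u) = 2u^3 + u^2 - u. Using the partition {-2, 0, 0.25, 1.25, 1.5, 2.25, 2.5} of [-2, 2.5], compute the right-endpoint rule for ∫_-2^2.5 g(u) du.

Subinterval widths: 2, 0.25, 1, 0.25, 0.75, 0.25.
Right endpoints: 0, 0.25, 1.25, 1.5, 2.25, 2.5.
g(0) = 0, g(0.25) = -0.15625, g(1.25) = 4.21875, g(1.5) = 7.5, g(2.25) = 25.59375, g(2.5) = 35.
Sum = Σ Δu_i · g(u_i).
Sum = 34.

34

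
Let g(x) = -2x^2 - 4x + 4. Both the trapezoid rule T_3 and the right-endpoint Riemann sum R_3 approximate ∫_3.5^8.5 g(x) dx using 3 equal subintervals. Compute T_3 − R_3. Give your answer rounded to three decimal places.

T_3 ≈ -485.46296.
R_3 ≈ -602.12963.
T_3 − R_3 ≈ 116.667.

116.667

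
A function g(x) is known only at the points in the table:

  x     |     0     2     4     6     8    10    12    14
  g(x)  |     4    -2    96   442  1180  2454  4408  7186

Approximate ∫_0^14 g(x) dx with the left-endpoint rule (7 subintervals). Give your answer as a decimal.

17164

Δx = 2.
Sum = 2·[4 + (-2) + 96 + 442 + 1180 + 2454 + 4408] = 17164.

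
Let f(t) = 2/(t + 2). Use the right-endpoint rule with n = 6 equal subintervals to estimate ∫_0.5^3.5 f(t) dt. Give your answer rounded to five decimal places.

1.47309

Δt = (3.5 − 0.5)/6 = 0.5.
Right endpoints: 1, 1.5, 2, 2.5, 3, 3.5.
f(1) = 2/3, f(1.5) = 4/7, f(2) = 0.5, f(2.5) = 4/9, f(3) = 0.4, f(3.5) = 4/11.
Sum = Δt · [f(1) + f(1.5) + f(2) + ...].
Sum ≈ 1.47309.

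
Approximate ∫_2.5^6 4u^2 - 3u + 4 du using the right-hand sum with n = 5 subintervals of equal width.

Δu = (6 − 2.5)/5 = 0.7.
Right endpoints: 3.2, 3.9, 4.6, 5.3, 6.
f(3.2) = 35.36, f(3.9) = 53.14, f(4.6) = 74.84, f(5.3) = 100.46, f(6) = 130.
Sum = Δu · [f(3.2) + f(3.9) + f(4.6) + f(5.3) + f(6)].
Sum = 275.66.

275.66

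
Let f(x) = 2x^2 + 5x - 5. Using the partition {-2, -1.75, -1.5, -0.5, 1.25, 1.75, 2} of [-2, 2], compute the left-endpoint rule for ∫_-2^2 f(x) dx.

Subinterval widths: 0.25, 0.25, 1, 1.75, 0.5, 0.25.
Left endpoints: -2, -1.75, -1.5, -0.5, 1.25, 1.75.
f(-2) = -7, f(-1.75) = -7.625, f(-1.5) = -8, f(-0.5) = -7, f(1.25) = 4.375, f(1.75) = 9.875.
Sum = Σ Δx_i · f(x_i).
Sum = -19.25.

-19.25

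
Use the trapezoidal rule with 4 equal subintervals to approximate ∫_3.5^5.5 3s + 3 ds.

Δs = (5.5 − 3.5)/4 = 0.5.
f(3.5) = 13.5, f(4) = 15, f(4.5) = 16.5, f(5) = 18, f(5.5) = 19.5.
T_4 = (Δs/2)·[f(s_0) + 2f(s_1) + 2f(s_2) + 2f(s_3) + f(s_4)].
Sum = 33.

33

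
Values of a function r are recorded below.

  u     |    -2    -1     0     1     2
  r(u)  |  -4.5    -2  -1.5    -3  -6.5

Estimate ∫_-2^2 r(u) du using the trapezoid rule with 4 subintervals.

-12

Δu = 1.
T_4 = (1/2)·[(-4.5) + 2·(-2) + 2·(-1.5) + 2·(-3) + (-6.5)] = -12.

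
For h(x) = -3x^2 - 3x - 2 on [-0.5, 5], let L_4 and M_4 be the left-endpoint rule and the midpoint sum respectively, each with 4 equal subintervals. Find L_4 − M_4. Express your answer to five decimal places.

54.59180

L_4 = -116.05859375.
M_4 ≈ -170.6503906.
L_4 − M_4 ≈ 54.59180.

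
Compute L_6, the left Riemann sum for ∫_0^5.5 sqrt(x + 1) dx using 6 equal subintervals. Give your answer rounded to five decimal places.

9.65006

Δx = (5.5 − 0)/6 = 11/12.
Left endpoints: 0, 11/12, 11/6, 2.75, 11/3, 55/12.
f(0) ≈ 1.00000, f(11/12) ≈ 1.38444, f(11/6) ≈ 1.68325, f(2.75) ≈ 1.93649, f(11/3) ≈ 2.16025, f(55/12) ≈ 2.36291.
Sum = Δx · [f(0) + f(11/12) + f(11/6) + ...].
Sum ≈ 9.65006.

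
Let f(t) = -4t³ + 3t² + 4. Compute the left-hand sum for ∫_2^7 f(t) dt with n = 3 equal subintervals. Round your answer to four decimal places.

-1143.8889

Δt = (7 − 2)/3 = 5/3.
Left endpoints: 2, 11/3, 16/3.
f(2) = -16, f(11/3) = -4127/27, f(16/3) = -13972/27.
Sum = Δt · [f(2) + f(11/3) + f(16/3)].
Sum ≈ -1143.8889.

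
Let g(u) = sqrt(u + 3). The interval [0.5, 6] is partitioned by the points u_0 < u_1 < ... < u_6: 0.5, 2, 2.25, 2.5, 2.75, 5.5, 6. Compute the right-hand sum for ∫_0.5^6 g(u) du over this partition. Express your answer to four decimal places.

14.6303

Subinterval widths: 1.5, 0.25, 0.25, 0.25, 2.75, 0.5.
Right endpoints: 2, 2.25, 2.5, 2.75, 5.5, 6.
g(2) ≈ 2.2361, g(2.25) ≈ 2.2913, g(2.5) ≈ 2.3452, g(2.75) ≈ 2.3979, g(5.5) ≈ 2.9155, g(6) ≈ 3.0000.
Sum = Σ Δu_i · g(u_i).
Sum ≈ 14.6303.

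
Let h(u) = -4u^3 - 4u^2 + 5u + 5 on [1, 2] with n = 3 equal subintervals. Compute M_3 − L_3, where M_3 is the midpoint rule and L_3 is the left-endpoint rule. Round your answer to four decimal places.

-5.2222

M_3 ≈ -11.629630.
L_3 ≈ -6.407407.
M_3 − L_3 ≈ -5.2222.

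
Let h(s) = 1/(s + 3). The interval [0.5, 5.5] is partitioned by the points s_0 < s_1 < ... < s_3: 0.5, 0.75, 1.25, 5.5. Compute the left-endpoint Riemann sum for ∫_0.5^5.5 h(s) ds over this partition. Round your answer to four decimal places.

Subinterval widths: 0.25, 0.5, 4.25.
Left endpoints: 0.5, 0.75, 1.25.
h(0.5) = 2/7, h(0.75) = 4/15, h(1.25) = 4/17.
Sum = Σ Δs_i · h(s_i).
Sum ≈ 1.2048.

1.2048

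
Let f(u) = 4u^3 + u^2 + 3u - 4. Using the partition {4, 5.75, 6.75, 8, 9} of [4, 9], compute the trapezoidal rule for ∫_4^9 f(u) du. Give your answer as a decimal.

Subinterval widths: 1.75, 1, 1.25, 1.
f(4) = 280, f(5.75) = 806.75, f(6.75) = 1292, f(8) = 2132, f(9) = 3020.
On each subinterval the trapezoid contributes (Δu_i/2)·[f(u_{i-1}) + f(u_i)].
Sum = 6716.28125.

6716.28125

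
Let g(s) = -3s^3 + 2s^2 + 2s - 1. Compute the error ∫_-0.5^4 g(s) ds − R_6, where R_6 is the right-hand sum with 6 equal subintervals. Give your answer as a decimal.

62.75390625

Exact integral: ∫_-0.5^4 g(s) ds = -137.953125.
R_6 = -200.70703125.
Error = -137.953125 − (-200.70703125) = 62.75390625.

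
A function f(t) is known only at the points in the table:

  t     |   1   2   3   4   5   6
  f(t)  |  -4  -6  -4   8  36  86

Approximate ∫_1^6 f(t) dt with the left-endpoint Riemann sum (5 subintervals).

30

Δt = 1.
Sum = 1·[(-4) + (-6) + (-4) + 8 + 36] = 30.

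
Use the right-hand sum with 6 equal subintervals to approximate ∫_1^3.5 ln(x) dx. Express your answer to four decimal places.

Δx = (3.5 − 1)/6 = 5/12.
Right endpoints: 17/12, 11/6, 2.25, 8/3, 37/12, 3.5.
f(17/12) ≈ 0.3483, f(11/6) ≈ 0.6061, f(2.25) ≈ 0.8109, f(8/3) ≈ 0.9808, f(37/12) ≈ 1.1260, f(3.5) ≈ 1.2528.
Sum = Δx · [f(17/12) + f(11/6) + f(2.25) + ...].
Sum ≈ 2.1354.

2.1354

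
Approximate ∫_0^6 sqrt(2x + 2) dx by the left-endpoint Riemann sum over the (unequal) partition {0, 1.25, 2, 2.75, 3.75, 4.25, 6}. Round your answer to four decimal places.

15.1462

Subinterval widths: 1.25, 0.75, 0.75, 1, 0.5, 1.75.
Left endpoints: 0, 1.25, 2, 2.75, 3.75, 4.25.
f(0) ≈ 1.4142, f(1.25) ≈ 2.1213, f(2) ≈ 2.4495, f(2.75) ≈ 2.7386, f(3.75) ≈ 3.0822, f(4.25) ≈ 3.2404.
Sum = Σ Δx_i · f(x_i).
Sum ≈ 15.1462.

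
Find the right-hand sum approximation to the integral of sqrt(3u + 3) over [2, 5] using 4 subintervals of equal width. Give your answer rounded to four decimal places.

Δu = (5 − 2)/4 = 0.75.
Right endpoints: 2.75, 3.5, 4.25, 5.
f(2.75) ≈ 3.3541, f(3.5) ≈ 3.6742, f(4.25) ≈ 3.9686, f(5) ≈ 4.2426.
Sum = Δu · [f(2.75) + f(3.5) + f(4.25) + f(5)].
Sum ≈ 11.4297.

11.4297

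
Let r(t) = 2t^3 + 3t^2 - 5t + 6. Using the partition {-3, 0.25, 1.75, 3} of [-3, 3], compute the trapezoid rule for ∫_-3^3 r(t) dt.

Subinterval widths: 3.25, 1.5, 1.25.
r(-3) = -6, r(0.25) = 4.96875, r(1.75) = 17.15625, r(3) = 72.
On each subinterval the trapezoid contributes (Δt_i/2)·[r(t_{i-1}) + r(t_i)].
Sum = 70.640625.

70.640625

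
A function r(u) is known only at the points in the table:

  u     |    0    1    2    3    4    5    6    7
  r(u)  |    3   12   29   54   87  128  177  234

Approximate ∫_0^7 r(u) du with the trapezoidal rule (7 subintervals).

Δu = 1.
T_7 = (1/2)·[3 + 2·12 + 2·29 + 2·54 + 2·87 + 2·128 + 2·177 + 234] = 605.5.

605.5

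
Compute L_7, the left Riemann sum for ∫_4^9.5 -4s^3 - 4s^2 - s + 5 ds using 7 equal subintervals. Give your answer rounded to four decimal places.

-7639.0510

Δs = (9.5 − 4)/7 = 11/14.
Left endpoints: 4, 67/14, 39/7, 89/14, 50/7, 111/14, 61/7.
f(4) = -319, f(67/14) = -181731/343, f(39/7) = -280060/343, f(89/14) = -408397/343, f(50/7) = -570735/343, f(111/14) = -771067/343, f(61/7) = -1013386/343.
Sum = Δs · [f(4) + f(67/14) + f(39/7) + ...].
Sum ≈ -7639.0510.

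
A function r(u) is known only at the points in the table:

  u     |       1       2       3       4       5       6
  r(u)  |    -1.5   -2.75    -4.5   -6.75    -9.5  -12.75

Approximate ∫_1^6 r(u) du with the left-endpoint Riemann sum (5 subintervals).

Δu = 1.
Sum = 1·[(-1.5) + (-2.75) + (-4.5) + (-6.75) + (-9.5)] = -25.

-25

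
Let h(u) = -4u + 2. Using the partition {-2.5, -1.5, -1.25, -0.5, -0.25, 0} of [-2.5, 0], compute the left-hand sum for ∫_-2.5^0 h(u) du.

Subinterval widths: 1, 0.25, 0.75, 0.25, 0.25.
Left endpoints: -2.5, -1.5, -1.25, -0.5, -0.25.
h(-2.5) = 12, h(-1.5) = 8, h(-1.25) = 7, h(-0.5) = 4, h(-0.25) = 3.
Sum = Σ Δu_i · h(u_i).
Sum = 21.

21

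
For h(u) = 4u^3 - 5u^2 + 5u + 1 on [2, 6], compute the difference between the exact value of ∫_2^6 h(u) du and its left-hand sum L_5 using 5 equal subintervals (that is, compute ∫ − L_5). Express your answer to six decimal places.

Exact integral: ∫_2^6 h(u) du ≈ 1017.33333333.
L_5 = 758.88.
Error ≈ 1017.33333333 − 758.88 ≈ 258.453333.

258.453333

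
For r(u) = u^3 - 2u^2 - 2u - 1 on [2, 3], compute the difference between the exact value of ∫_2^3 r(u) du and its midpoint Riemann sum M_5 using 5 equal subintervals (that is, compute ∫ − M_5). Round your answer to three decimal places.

0.018

Exact integral: ∫_2^3 r(u) du ≈ -2.41667.
M_5 = -2.435.
Error ≈ -2.41667 − (-2.435) ≈ 0.018.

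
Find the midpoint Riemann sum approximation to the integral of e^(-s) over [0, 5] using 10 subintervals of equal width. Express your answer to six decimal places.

0.982991

Δs = (5 − 0)/10 = 0.5.
Midpoints: 0.25, 0.75, 1.25, 1.75, 2.25, 2.75, 3.25, 3.75, 4.25, 4.75.
f(0.25) ≈ 0.778801, f(0.75) ≈ 0.472367, f(1.25) ≈ 0.286505, f(1.75) ≈ 0.173774, f(2.25) ≈ 0.105399, f(2.75) ≈ 0.063928, f(3.25) ≈ 0.038774, f(3.75) ≈ 0.023518, f(4.25) ≈ 0.014264, f(4.75) ≈ 0.008652.
Sum = Δs · [f(0.25) + f(0.75) + f(1.25) + ...].
Sum ≈ 0.982991.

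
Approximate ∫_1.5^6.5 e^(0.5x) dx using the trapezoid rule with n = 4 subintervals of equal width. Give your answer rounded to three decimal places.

Δx = (6.5 − 1.5)/4 = 1.25.
f(1.5) ≈ 2.117, f(2.75) ≈ 3.955, f(4) ≈ 7.389, f(5.25) ≈ 13.805, f(6.5) ≈ 25.790.
T_4 = (Δx/2)·[f(x_0) + 2f(x_1) + 2f(x_2) + 2f(x_3) + f(x_4)].
Sum ≈ 48.878.

48.878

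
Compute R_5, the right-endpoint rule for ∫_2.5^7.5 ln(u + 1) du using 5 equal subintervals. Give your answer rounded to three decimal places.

9.236

Δu = (7.5 − 2.5)/5 = 1.
Right endpoints: 3.5, 4.5, 5.5, 6.5, 7.5.
f(3.5) ≈ 1.504, f(4.5) ≈ 1.705, f(5.5) ≈ 1.872, f(6.5) ≈ 2.015, f(7.5) ≈ 2.140.
Sum = Δu · [f(3.5) + f(4.5) + f(5.5) + f(6.5) + f(7.5)].
Sum ≈ 9.236.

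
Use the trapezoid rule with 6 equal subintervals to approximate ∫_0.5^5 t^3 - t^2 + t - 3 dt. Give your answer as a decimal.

Δt = (5 − 0.5)/6 = 0.75.
f(0.5) = -2.625, f(1.25) = -1.359375, f(2) = 3, f(2.75) = 12.984375, f(3.5) = 31.125, f(4.25) = 59.953125, f(5) = 102.
T_6 = (Δt/2)·[f(t_0) + 2f(t_1) + ... + 2f(t_{5}) + f(t_6)].
Sum = 116.54296875.

116.54296875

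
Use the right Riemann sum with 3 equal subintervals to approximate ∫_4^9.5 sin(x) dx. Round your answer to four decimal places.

0.8663

Δx = (9.5 − 4)/3 = 11/6.
Right endpoints: 35/6, 23/3, 9.5.
f(35/6) ≈ -0.4348, f(23/3) ≈ 0.9825, f(9.5) ≈ -0.0752.
Sum = Δx · [f(35/6) + f(23/3) + f(9.5)].
Sum ≈ 0.8663.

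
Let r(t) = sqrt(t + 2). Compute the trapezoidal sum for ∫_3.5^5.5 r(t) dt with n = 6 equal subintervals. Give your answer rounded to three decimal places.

Δt = (5.5 − 3.5)/6 = 1/3.
r(3.5) ≈ 2.345, r(23/6) ≈ 2.415, r(25/6) ≈ 2.483, r(4.5) ≈ 2.550, r(29/6) ≈ 2.614, r(31/6) ≈ 2.677, r(5.5) ≈ 2.739.
T_6 = (Δt/2)·[r(t_0) + 2r(t_1) + ... + 2r(t_{5}) + r(t_6)].
Sum ≈ 5.094.

5.094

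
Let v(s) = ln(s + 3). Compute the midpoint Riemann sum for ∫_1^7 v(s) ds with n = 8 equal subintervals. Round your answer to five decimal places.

Δs = (7 − 1)/8 = 0.75.
Midpoints: 1.375, 2.125, 2.875, 3.625, 4.375, 5.125, 5.875, 6.625.
v(1.375) ≈ 1.47591, v(2.125) ≈ 1.63413, v(2.875) ≈ 1.77071, v(3.625) ≈ 1.89085, v(4.375) ≈ 1.99810, v(5.125) ≈ 2.09495, v(5.875) ≈ 2.18324, v(6.625) ≈ 2.26436.
Sum = Δs · [v(1.375) + v(2.125) + v(2.875) + ...].
Sum ≈ 11.48418.

11.48418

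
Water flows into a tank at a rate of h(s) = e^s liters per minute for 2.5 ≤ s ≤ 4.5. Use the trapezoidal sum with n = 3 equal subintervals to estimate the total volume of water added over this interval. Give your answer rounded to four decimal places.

80.6963

Δs = (4.5 − 2.5)/3 = 2/3.
h(2.5) ≈ 12.1825, h(19/6) ≈ 23.7283, h(23/6) ≈ 46.2163, h(4.5) ≈ 90.0171.
T_3 = (Δs/2)·[h(s_0) + 2h(s_1) + 2h(s_2) + h(s_3)].
Sum ≈ 80.6963.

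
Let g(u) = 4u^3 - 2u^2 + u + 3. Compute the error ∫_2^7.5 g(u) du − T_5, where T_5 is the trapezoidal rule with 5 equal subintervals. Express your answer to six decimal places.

Exact integral: ∫_2^7.5 g(u) du ≈ 2914.77083333.
T_5 = 2975.775.
Error ≈ 2914.77083333 − 2975.775 ≈ -61.004167.

-61.004167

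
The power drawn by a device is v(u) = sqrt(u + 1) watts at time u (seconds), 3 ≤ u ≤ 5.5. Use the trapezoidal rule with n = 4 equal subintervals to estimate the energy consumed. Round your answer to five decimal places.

Δu = (5.5 − 3)/4 = 0.625.
v(3) ≈ 2.00000, v(3.625) ≈ 2.15058, v(4.25) ≈ 2.29129, v(4.875) ≈ 2.42384, v(5.5) ≈ 2.54951.
T_4 = (Δu/2)·[v(u_0) + 2v(u_1) + 2v(u_2) + 2v(u_3) + v(u_4)].
Sum ≈ 5.71279.

5.71279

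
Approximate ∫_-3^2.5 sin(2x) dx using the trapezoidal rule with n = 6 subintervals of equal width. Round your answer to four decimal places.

0.2377

Δx = (2.5 − (-3))/6 = 11/12.
f(-3) ≈ 0.2794, f(-25/12) ≈ 0.8548, f(-7/6) ≈ -0.7231, f(-0.25) ≈ -0.4794, f(2/3) ≈ 0.9719, f(19/12) ≈ -0.0251, f(2.5) ≈ -0.9589.
T_6 = (Δx/2)·[f(x_0) + 2f(x_1) + ... + 2f(x_{5}) + f(x_6)].
Sum ≈ 0.2377.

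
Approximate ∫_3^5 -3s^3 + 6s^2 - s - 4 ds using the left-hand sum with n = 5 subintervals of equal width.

-189.6

Δs = (5 − 3)/5 = 0.4.
Left endpoints: 3, 3.4, 3.8, 4.2, 4.6.
f(3) = -34, f(3.4) = -55.952, f(3.8) = -85.776, f(4.2) = -124.624, f(4.6) = -173.648.
Sum = Δs · [f(3) + f(3.4) + f(3.8) + f(4.2) + f(4.6)].
Sum = -189.6.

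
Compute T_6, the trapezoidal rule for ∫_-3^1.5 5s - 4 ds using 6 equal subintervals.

Δs = (1.5 − (-3))/6 = 0.75.
f(-3) = -19, f(-2.25) = -15.25, f(-1.5) = -11.5, f(-0.75) = -7.75, f(0) = -4, f(0.75) = -0.25, f(1.5) = 3.5.
T_6 = (Δs/2)·[f(s_0) + 2f(s_1) + ... + 2f(s_{5}) + f(s_6)].
Sum = -34.875.

-34.875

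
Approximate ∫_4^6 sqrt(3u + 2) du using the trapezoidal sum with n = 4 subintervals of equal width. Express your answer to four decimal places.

Δu = (6 − 4)/4 = 0.5.
f(4) ≈ 3.7417, f(4.5) ≈ 3.9370, f(5) ≈ 4.1231, f(5.5) ≈ 4.3012, f(6) ≈ 4.4721.
T_4 = (Δu/2)·[f(u_0) + 2f(u_1) + 2f(u_2) + 2f(u_3) + f(u_4)].
Sum ≈ 8.2341.

8.2341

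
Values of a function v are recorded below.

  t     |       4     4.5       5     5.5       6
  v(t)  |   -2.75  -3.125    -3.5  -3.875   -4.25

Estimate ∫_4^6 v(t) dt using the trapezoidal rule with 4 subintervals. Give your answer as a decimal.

-7

Δt = 0.5.
T_4 = (0.5/2)·[(-2.75) + 2·(-3.125) + 2·(-3.5) + 2·(-3.875) + (-4.25)] = -7.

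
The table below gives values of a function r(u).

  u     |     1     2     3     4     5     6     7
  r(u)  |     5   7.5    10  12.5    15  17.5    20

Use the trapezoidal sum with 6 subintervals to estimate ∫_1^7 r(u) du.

Δu = 1.
T_6 = (1/2)·[5 + 2·7.5 + 2·10 + 2·12.5 + 2·15 + 2·17.5 + 20] = 75.

75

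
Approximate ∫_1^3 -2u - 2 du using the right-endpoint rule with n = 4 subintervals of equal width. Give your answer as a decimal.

-13

Δu = (3 − 1)/4 = 0.5.
Right endpoints: 1.5, 2, 2.5, 3.
f(1.5) = -5, f(2) = -6, f(2.5) = -7, f(3) = -8.
Sum = Δu · [f(1.5) + f(2) + f(2.5) + f(3)].
Sum = -13.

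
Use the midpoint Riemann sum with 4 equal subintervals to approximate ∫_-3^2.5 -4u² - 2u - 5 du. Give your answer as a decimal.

-78.1171875

Δu = (2.5 − (-3))/4 = 1.375.
Midpoints: -2.3125, -0.9375, 0.4375, 1.8125.
f(-2.3125) = -21.765625, f(-0.9375) = -6.640625, f(0.4375) = -6.640625, f(1.8125) = -21.765625.
Sum = Δu · [f(-2.3125) + f(-0.9375) + f(0.4375) + f(1.8125)].
Sum = -78.1171875.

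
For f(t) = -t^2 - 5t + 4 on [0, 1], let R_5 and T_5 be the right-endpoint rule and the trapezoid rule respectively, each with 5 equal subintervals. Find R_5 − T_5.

R_5 = 0.56.
T_5 = 1.16.
R_5 − T_5 = -0.6.

-0.6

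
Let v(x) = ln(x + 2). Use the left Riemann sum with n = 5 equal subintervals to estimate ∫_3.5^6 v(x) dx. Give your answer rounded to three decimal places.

4.665

Δx = (6 − 3.5)/5 = 0.5.
Left endpoints: 3.5, 4, 4.5, 5, 5.5.
v(3.5) ≈ 1.705, v(4) ≈ 1.792, v(4.5) ≈ 1.872, v(5) ≈ 1.946, v(5.5) ≈ 2.015.
Sum = Δx · [v(3.5) + v(4) + v(4.5) + v(5) + v(5.5)].
Sum ≈ 4.665.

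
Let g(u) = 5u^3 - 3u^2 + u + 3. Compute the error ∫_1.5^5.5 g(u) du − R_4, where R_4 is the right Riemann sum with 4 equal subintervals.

Exact integral: ∫_1.5^5.5 g(u) du = 1000.5.
R_4 = 1401.
Error = 1000.5 − 1401 = -400.5.

-400.5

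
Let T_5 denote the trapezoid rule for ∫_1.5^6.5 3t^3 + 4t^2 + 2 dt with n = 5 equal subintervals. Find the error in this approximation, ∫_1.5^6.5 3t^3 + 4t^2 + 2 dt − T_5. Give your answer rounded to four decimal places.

-33.3333

Exact integral: ∫_1.5^6.5 f(t) dt ≈ 1706.666667.
T_5 = 1740.
Error ≈ 1706.666667 − 1740 ≈ -33.3333.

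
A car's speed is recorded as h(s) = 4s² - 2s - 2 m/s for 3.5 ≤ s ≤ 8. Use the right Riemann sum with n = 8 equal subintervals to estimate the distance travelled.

621.38671875

Δs = (8 − 3.5)/8 = 0.5625.
Right endpoints: 4.0625, 4.625, 5.1875, 5.75, 6.3125, 6.875, 7.4375, 8.
h(4.0625) = 55.890625, h(4.625) = 74.3125, h(5.1875) = 95.265625, h(5.75) = 118.75, h(6.3125) = 144.765625, h(6.875) = 173.3125, h(7.4375) = 204.390625, h(8) = 238.
Sum = Δs · [h(4.0625) + h(4.625) + h(5.1875) + ...].
Sum = 621.38671875.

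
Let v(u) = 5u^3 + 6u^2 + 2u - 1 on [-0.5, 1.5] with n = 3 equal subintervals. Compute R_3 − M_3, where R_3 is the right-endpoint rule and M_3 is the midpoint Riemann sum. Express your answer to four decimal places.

14.1667

R_3 ≈ 26.416667.
M_3 = 12.25.
R_3 − M_3 ≈ 14.1667.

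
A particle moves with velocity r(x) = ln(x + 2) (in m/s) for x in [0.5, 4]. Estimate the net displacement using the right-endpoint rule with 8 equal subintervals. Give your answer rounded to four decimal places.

Δx = (4 − 0.5)/8 = 0.4375.
Right endpoints: 0.9375, 1.375, 1.8125, 2.25, 2.6875, 3.125, 3.5625, 4.
r(0.9375) ≈ 1.0776, r(1.375) ≈ 1.2164, r(1.8125) ≈ 1.3383, r(2.25) ≈ 1.4469, r(2.6875) ≈ 1.5449, r(3.125) ≈ 1.6341, r(3.5625) ≈ 1.7160, r(4) ≈ 1.7918.
Sum = Δx · [r(0.9375) + r(1.375) + r(1.8125) + ...].
Sum ≈ 5.1476.

5.1476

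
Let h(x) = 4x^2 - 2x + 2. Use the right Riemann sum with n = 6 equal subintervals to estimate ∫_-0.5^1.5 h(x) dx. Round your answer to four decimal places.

Δx = (1.5 − (-0.5))/6 = 1/3.
Right endpoints: -1/6, 1/6, 0.5, 5/6, 7/6, 1.5.
h(-1/6) = 22/9, h(1/6) = 16/9, h(0.5) = 2, h(5/6) = 28/9, h(7/6) = 46/9, h(1.5) = 8.
Sum = Δx · [h(-1/6) + h(1/6) + h(0.5) + ...].
Sum ≈ 7.4815.

7.4815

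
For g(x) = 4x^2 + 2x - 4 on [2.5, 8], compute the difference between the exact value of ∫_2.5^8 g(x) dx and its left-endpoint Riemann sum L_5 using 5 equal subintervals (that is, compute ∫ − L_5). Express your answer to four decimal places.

Exact integral: ∫_2.5^8 g(x) dx ≈ 697.583333.
L_5 = 568.92.
Error ≈ 697.583333 − 568.92 ≈ 128.6633.

128.6633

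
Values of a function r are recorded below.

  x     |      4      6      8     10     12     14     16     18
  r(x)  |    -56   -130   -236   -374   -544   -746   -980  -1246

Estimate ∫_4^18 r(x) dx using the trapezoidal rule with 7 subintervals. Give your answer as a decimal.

-7322

Δx = 2.
T_7 = (2/2)·[(-56) + 2·(-130) + 2·(-236) + 2·(-374) + 2·(-544) + 2·(-746) + 2·(-980) + (-1246)] = -7322.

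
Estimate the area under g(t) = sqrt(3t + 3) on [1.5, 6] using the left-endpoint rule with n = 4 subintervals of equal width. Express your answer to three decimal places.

15.761

Δt = (6 − 1.5)/4 = 1.125.
Left endpoints: 1.5, 2.625, 3.75, 4.875.
g(1.5) ≈ 2.739, g(2.625) ≈ 3.298, g(3.75) ≈ 3.775, g(4.875) ≈ 4.198.
Sum = Δt · [g(1.5) + g(2.625) + g(3.75) + g(4.875)].
Sum ≈ 15.761.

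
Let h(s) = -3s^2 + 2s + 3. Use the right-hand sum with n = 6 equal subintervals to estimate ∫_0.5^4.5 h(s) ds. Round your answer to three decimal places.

-77.222

Δs = (4.5 − 0.5)/6 = 2/3.
Right endpoints: 7/6, 11/6, 2.5, 19/6, 23/6, 4.5.
h(7/6) = 1.25, h(11/6) = -41/12, h(2.5) = -10.75, h(19/6) = -20.75, h(23/6) = -401/12, h(4.5) = -48.75.
Sum = Δs · [h(7/6) + h(11/6) + h(2.5) + ...].
Sum ≈ -77.222.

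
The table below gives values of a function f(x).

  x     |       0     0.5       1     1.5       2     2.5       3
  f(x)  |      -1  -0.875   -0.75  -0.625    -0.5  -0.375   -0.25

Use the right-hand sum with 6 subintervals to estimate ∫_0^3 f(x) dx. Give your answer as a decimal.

-1.6875

Δx = 0.5.
Sum = 0.5·[(-0.875) + (-0.75) + (-0.625) + (-0.5) + (-0.375) + (-0.25)] = -1.6875.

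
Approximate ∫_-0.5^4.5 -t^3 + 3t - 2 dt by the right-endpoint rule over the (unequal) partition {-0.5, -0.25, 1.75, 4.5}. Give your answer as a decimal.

Subinterval widths: 0.25, 2, 2.75.
Right endpoints: -0.25, 1.75, 4.5.
f(-0.25) = -2.734375, f(1.75) = -2.109375, f(4.5) = -79.625.
Sum = Σ Δt_i · f(t_i).
Sum = -223.87109375.

-223.87109375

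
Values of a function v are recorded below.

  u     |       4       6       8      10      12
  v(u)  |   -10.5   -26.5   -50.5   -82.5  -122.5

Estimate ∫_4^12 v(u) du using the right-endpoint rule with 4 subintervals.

-564

Δu = 2.
Sum = 2·[(-26.5) + (-50.5) + (-82.5) + (-122.5)] = -564.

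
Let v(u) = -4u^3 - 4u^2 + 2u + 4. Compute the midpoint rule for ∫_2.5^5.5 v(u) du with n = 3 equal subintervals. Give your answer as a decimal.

-1028

Δu = (5.5 − 2.5)/3 = 1.
Midpoints: 3, 4, 5.
v(3) = -134, v(4) = -308, v(5) = -586.
Sum = Δu · [v(3) + v(4) + v(5)].
Sum = -1028.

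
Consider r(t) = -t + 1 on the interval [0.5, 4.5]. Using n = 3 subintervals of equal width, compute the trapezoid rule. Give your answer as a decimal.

-6

Δt = (4.5 − 0.5)/3 = 4/3.
r(0.5) = 0.5, r(11/6) = -5/6, r(19/6) = -13/6, r(4.5) = -3.5.
T_3 = (Δt/2)·[r(t_0) + 2r(t_1) + 2r(t_2) + r(t_3)].
Sum = -6.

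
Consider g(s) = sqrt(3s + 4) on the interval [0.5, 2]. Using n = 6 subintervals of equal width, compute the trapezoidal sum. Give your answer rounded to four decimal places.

Δs = (2 − 0.5)/6 = 0.25.
g(0.5) ≈ 2.3452, g(0.75) ≈ 2.5000, g(1) ≈ 2.6458, g(1.25) ≈ 2.7839, g(1.5) ≈ 2.9155, g(1.75) ≈ 3.0414, g(2) ≈ 3.1623.
T_6 = (Δs/2)·[g(s_0) + 2g(s_1) + ... + 2g(s_{5}) + g(s_6)].
Sum ≈ 4.1601.

4.1601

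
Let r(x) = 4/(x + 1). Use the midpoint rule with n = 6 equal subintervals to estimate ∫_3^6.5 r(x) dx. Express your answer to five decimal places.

2.51191

Δx = (6.5 − 3)/6 = 7/12.
Midpoints: 79/24, 3.875, 107/24, 121/24, 5.625, 149/24.
r(79/24) = 96/103, r(3.875) = 32/39, r(107/24) = 96/131, r(121/24) = 96/145, r(5.625) = 32/53, r(149/24) = 96/173.
Sum = Δx · [r(79/24) + r(3.875) + r(107/24) + ...].
Sum ≈ 2.51191.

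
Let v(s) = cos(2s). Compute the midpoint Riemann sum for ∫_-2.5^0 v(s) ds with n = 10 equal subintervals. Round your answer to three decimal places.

Δs = (0 − (-2.5))/10 = 0.25.
Midpoints: -2.375, -2.125, -1.875, -1.625, -1.375, -1.125, -0.875, -0.625, -0.375, -0.125.
v(-2.375) ≈ 0.038, v(-2.125) ≈ -0.446, v(-1.875) ≈ -0.821, v(-1.625) ≈ -0.994, v(-1.375) ≈ -0.924, v(-1.125) ≈ -0.628, v(-0.875) ≈ -0.178, v(-0.625) ≈ 0.315, v(-0.375) ≈ 0.732, v(-0.125) ≈ 0.969.
Sum = Δs · [v(-2.375) + v(-2.125) + v(-1.875) + ...].
Sum ≈ -0.484.

-0.484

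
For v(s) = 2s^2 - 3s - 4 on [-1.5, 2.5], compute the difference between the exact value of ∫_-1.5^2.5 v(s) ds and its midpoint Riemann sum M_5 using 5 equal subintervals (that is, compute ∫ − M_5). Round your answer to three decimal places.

Exact integral: ∫_-1.5^2.5 v(s) ds ≈ -9.33333.
M_5 = -9.76.
Error ≈ -9.33333 − (-9.76) ≈ 0.427.

0.427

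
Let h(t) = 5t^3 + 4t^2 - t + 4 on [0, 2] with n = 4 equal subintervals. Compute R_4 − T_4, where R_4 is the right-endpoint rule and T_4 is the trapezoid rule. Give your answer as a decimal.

13.5

R_4 = 51.75.
T_4 = 38.25.
R_4 − T_4 = 13.5.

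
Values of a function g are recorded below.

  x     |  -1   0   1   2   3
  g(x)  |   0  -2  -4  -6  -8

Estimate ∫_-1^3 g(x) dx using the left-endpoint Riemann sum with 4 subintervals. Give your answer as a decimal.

Δx = 1.
Sum = 1·[0 + (-2) + (-4) + (-6)] = -12.

-12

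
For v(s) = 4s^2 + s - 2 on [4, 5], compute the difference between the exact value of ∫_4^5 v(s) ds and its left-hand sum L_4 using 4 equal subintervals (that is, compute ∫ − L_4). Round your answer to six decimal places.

4.583333

Exact integral: ∫_4^5 v(s) ds ≈ 83.83333333.
L_4 = 79.25.
Error ≈ 83.83333333 − 79.25 ≈ 4.583333.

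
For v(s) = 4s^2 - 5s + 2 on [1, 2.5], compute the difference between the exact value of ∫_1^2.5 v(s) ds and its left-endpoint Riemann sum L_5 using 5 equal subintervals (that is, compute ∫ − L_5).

Exact integral: ∫_1^2.5 v(s) ds = 9.375.
L_5 = 7.44.
Error = 9.375 − 7.44 = 1.935.

1.935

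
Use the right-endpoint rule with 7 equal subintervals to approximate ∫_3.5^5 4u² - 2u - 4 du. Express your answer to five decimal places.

Δu = (5 − 3.5)/7 = 3/14.
Right endpoints: 26/7, 55/14, 29/7, 61/14, 32/7, 67/14, 5.
f(26/7) = 2144/49, f(55/14) = 2444/49, f(29/7) = 2762/49, f(61/14) = 3098/49, f(32/7) = 3452/49, f(67/14) = 3824/49, f(5) = 86.
Sum = Δu · [f(26/7) + f(55/14) + f(29/7) + ...].
Sum ≈ 95.93878.

95.93878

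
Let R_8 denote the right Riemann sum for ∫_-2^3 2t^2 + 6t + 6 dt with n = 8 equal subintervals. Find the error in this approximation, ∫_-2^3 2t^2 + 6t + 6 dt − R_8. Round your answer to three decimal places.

Exact integral: ∫_-2^3 f(t) dt ≈ 68.33333.
R_8 = 81.484375.
Error ≈ 68.33333 − 81.484375 ≈ -13.151.

-13.151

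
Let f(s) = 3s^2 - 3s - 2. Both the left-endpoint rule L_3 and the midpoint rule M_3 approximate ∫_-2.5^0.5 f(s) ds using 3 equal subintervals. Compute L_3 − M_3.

15.75

L_3 = 33.75.
M_3 = 18.
L_3 − M_3 = 15.75.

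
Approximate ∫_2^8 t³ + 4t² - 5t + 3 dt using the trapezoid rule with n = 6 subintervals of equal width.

1579

Δt = (8 − 2)/6 = 1.
f(2) = 17, f(3) = 51, f(4) = 111, f(5) = 203, f(6) = 333, f(7) = 507, f(8) = 731.
T_6 = (Δt/2)·[f(t_0) + 2f(t_1) + ... + 2f(t_{5}) + f(t_6)].
Sum = 1579.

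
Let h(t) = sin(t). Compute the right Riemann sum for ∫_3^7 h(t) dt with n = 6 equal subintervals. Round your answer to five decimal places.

Δt = (7 − 3)/6 = 2/3.
Right endpoints: 11/3, 13/3, 5, 17/3, 19/3, 7.
h(11/3) ≈ -0.50128, h(13/3) ≈ -0.92901, h(5) ≈ -0.95892, h(17/3) ≈ -0.57820, h(19/3) ≈ 0.05013, h(7) ≈ 0.65699.
Sum = Δt · [h(11/3) + h(13/3) + h(5) + ...].
Sum ≈ -1.50687.

-1.50687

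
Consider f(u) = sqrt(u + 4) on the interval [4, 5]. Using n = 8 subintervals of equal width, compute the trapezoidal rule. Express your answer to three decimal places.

Δu = (5 − 4)/8 = 0.125.
f(4) ≈ 2.828, f(4.125) ≈ 2.850, f(4.25) ≈ 2.872, f(4.375) ≈ 2.894, f(4.5) ≈ 2.915, f(4.625) ≈ 2.937, f(4.75) ≈ 2.958, f(4.875) ≈ 2.979, f(5) ≈ 3.000.
T_8 = (Δu/2)·[f(u_0) + 2f(u_1) + ... + 2f(u_{7}) + f(u_8)].
Sum ≈ 2.915.

2.915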